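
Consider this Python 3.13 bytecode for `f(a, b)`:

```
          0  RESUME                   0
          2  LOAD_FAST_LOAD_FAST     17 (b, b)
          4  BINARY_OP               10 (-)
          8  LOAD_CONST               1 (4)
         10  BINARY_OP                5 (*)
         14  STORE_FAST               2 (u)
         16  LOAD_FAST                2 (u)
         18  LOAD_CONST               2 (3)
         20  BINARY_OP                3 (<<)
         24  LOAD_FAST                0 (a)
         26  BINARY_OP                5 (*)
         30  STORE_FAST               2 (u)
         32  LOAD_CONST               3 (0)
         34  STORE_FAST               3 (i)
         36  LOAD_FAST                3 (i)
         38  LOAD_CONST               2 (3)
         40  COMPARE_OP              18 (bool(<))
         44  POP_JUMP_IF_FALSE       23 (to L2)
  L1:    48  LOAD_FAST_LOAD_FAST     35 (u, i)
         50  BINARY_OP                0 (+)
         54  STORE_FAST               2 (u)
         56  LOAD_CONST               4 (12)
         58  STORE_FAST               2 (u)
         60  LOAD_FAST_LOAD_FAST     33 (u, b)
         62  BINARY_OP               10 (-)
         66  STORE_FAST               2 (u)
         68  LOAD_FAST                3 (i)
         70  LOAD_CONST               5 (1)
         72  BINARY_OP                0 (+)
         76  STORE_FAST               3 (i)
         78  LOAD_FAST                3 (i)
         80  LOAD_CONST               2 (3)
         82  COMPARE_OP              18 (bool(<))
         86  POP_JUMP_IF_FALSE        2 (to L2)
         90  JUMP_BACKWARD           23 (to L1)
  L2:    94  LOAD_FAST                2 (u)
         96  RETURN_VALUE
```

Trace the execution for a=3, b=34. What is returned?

-22

LOAD_FAST_LOAD_FAST b,b → push 34,34
BINARY_OP - → 34 - 34 = 0
LOAD_CONST → push 4
BINARY_OP * → 0 * 4 = 0
STORE_FAST u → u=0
LOAD_FAST u → push 0
LOAD_CONST → push 3
BINARY_OP << → 0 << 3 = 0
LOAD_FAST a → push 3
BINARY_OP * → 0 * 3 = 0
STORE_FAST u → u=0
LOAD_CONST → push 0
STORE_FAST i → i=0
LOAD_FAST i → push 0
LOAD_CONST → push 3
COMPARE_OP bool(<) → 0 vs 3 = True
POP_JUMP_IF_FALSE → pop True; no jump
LOAD_FAST_LOAD_FAST u,i → push 0,0
BINARY_OP + → 0 + 0 = 0
STORE_FAST u → u=0
LOAD_CONST → push 12
STORE_FAST u → u=12
LOAD_FAST_LOAD_FAST u,b → push 12,34
BINARY_OP - → 12 - 34 = -22
STORE_FAST u → u=-22
LOAD_FAST i → push 0
LOAD_CONST → push 1
BINARY_OP + → 0 + 1 = 1
STORE_FAST i → i=1
LOAD_FAST i → push 1
LOAD_CONST → push 3
COMPARE_OP bool(<) → 1 vs 3 = True
POP_JUMP_IF_FALSE → pop True; no jump
LOAD_FAST_LOAD_FAST u,i → push -22,1
BINARY_OP + → -22 + 1 = -21
STORE_FAST u → u=-21
LOAD_CONST → push 12
STORE_FAST u → u=12
LOAD_FAST_LOAD_FAST u,b → push 12,34
BINARY_OP - → 12 - 34 = -22
STORE_FAST u → u=-22
LOAD_FAST i → push 1
LOAD_CONST → push 1
BINARY_OP + → 1 + 1 = 2
STORE_FAST i → i=2
LOAD_FAST i → push 2
LOAD_CONST → push 3
COMPARE_OP bool(<) → 2 vs 3 = True
POP_JUMP_IF_FALSE → pop True; no jump
LOAD_FAST_LOAD_FAST u,i → push -22,2
BINARY_OP + → -22 + 2 = -20
STORE_FAST u → u=-20
LOAD_CONST → push 12
STORE_FAST u → u=12
LOAD_FAST_LOAD_FAST u,b → push 12,34
BINARY_OP - → 12 - 34 = -22
STORE_FAST u → u=-22
LOAD_FAST i → push 2
LOAD_CONST → push 1
BINARY_OP + → 2 + 1 = 3
STORE_FAST i → i=3
LOAD_FAST i → push 3
LOAD_CONST → push 3
COMPARE_OP bool(<) → 3 vs 3 = False
POP_JUMP_IF_FALSE → pop False; jump
LOAD_FAST u → push -22
RETURN_VALUE → return -22.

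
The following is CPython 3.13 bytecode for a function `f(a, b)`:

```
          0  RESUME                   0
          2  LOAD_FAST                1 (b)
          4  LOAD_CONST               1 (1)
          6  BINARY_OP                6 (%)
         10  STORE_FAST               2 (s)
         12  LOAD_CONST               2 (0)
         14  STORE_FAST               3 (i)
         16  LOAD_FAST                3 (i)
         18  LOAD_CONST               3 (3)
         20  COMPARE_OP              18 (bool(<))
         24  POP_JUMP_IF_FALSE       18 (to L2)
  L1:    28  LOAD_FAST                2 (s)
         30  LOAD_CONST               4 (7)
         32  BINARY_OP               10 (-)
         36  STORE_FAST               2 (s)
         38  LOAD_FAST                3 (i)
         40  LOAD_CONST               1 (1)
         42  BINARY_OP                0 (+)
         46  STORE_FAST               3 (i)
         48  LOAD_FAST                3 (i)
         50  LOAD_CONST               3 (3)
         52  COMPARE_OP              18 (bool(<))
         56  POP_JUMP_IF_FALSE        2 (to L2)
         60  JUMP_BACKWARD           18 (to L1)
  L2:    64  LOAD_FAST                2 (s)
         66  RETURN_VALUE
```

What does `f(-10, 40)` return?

-21

LOAD_FAST b → push 40. Stack: [40]
LOAD_CONST → push 1. Stack: [40, 1]
BINARY_OP % → 40 % 1 = 0. Stack: [0]
STORE_FAST s → s=0. Stack: []
LOAD_CONST → push 0. Stack: [0]
STORE_FAST i → i=0. Stack: []
LOAD_FAST i → push 0. Stack: [0]
LOAD_CONST → push 3. Stack: [0, 3]
COMPARE_OP bool(<) → 0 vs 3 = True. Stack: [True]
POP_JUMP_IF_FALSE → pop True; no jump. Stack: []
LOAD_FAST s → push 0. Stack: [0]
LOAD_CONST → push 7. Stack: [0, 7]
BINARY_OP - → 0 - 7 = -7. Stack: [-7]
STORE_FAST s → s=-7. Stack: []
LOAD_FAST i → push 0. Stack: [0]
LOAD_CONST → push 1. Stack: [0, 1]
BINARY_OP + → 0 + 1 = 1. Stack: [1]
STORE_FAST i → i=1. Stack: []
LOAD_FAST i → push 1. Stack: [1]
LOAD_CONST → push 3. Stack: [1, 3]
COMPARE_OP bool(<) → 1 vs 3 = True. Stack: [True]
POP_JUMP_IF_FALSE → pop True; no jump. Stack: []
LOAD_FAST s → push -7. Stack: [-7]
LOAD_CONST → push 7. Stack: [-7, 7]
BINARY_OP - → -7 - 7 = -14. Stack: [-14]
STORE_FAST s → s=-14. Stack: []
LOAD_FAST i → push 1. Stack: [1]
LOAD_CONST → push 1. Stack: [1, 1]
BINARY_OP + → 1 + 1 = 2. Stack: [2]
STORE_FAST i → i=2. Stack: []
LOAD_FAST i → push 2. Stack: [2]
LOAD_CONST → push 3. Stack: [2, 3]
COMPARE_OP bool(<) → 2 vs 3 = True. Stack: [True]
POP_JUMP_IF_FALSE → pop True; no jump. Stack: []
LOAD_FAST s → push -14. Stack: [-14]
LOAD_CONST → push 7. Stack: [-14, 7]
BINARY_OP - → -14 - 7 = -21. Stack: [-21]
STORE_FAST s → s=-21. Stack: []
LOAD_FAST i → push 2. Stack: [2]
LOAD_CONST → push 1. Stack: [2, 1]
BINARY_OP + → 2 + 1 = 3. Stack: [3]
STORE_FAST i → i=3. Stack: []
LOAD_FAST i → push 3. Stack: [3]
LOAD_CONST → push 3. Stack: [3, 3]
COMPARE_OP bool(<) → 3 vs 3 = False. Stack: [False]
POP_JUMP_IF_FALSE → pop False; jump. Stack: []
LOAD_FAST s → push -21. Stack: [-21]
RETURN_VALUE → return -21.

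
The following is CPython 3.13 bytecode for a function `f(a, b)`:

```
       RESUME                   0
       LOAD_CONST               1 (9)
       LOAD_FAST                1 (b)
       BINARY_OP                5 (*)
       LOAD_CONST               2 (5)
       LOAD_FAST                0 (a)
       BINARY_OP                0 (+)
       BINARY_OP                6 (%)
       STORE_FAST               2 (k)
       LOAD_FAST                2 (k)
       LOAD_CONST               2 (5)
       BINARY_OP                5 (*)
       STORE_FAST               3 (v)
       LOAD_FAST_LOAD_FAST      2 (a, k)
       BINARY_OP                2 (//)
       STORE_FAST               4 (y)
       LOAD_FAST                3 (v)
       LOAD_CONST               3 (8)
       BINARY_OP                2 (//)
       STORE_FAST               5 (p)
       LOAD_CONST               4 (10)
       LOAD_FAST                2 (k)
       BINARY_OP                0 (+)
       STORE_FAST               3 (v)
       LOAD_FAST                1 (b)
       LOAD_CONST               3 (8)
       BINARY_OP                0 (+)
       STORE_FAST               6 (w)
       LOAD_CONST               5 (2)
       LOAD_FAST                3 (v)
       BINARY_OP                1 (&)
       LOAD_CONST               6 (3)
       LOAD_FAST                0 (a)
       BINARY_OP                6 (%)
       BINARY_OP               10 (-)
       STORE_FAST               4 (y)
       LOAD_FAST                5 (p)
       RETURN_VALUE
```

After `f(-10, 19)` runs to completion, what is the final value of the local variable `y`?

9

LOAD_CONST → push 9. Stack: [9]
LOAD_FAST b → push 19. Stack: [9, 19]
BINARY_OP * → 9 * 19 = 171. Stack: [171]
LOAD_CONST → push 5. Stack: [171, 5]
LOAD_FAST a → push -10. Stack: [171, 5, -10]
BINARY_OP + → 5 + -10 = -5. Stack: [171, -5]
BINARY_OP % → 171 % -5 = -4. Stack: [-4]
STORE_FAST k → k=-4. Stack: []
LOAD_FAST k → push -4. Stack: [-4]
LOAD_CONST → push 5. Stack: [-4, 5]
BINARY_OP * → -4 * 5 = -20. Stack: [-20]
STORE_FAST v → v=-20. Stack: []
LOAD_FAST_LOAD_FAST a,k → push -10,-4. Stack: [-10, -4]
BINARY_OP // → -10 // -4 = 2. Stack: [2]
STORE_FAST y → y=2. Stack: []
LOAD_FAST v → push -20. Stack: [-20]
LOAD_CONST → push 8. Stack: [-20, 8]
BINARY_OP // → -20 // 8 = -3. Stack: [-3]
STORE_FAST p → p=-3. Stack: []
LOAD_CONST → push 10. Stack: [10]
LOAD_FAST k → push -4. Stack: [10, -4]
BINARY_OP + → 10 + -4 = 6. Stack: [6]
STORE_FAST v → v=6. Stack: []
LOAD_FAST b → push 19. Stack: [19]
LOAD_CONST → push 8. Stack: [19, 8]
BINARY_OP + → 19 + 8 = 27. Stack: [27]
STORE_FAST w → w=27. Stack: []
LOAD_CONST → push 2. Stack: [2]
LOAD_FAST v → push 6. Stack: [2, 6]
BINARY_OP & → 2 & 6 = 2. Stack: [2]
LOAD_CONST → push 3. Stack: [2, 3]
LOAD_FAST a → push -10. Stack: [2, 3, -10]
BINARY_OP % → 3 % -10 = -7. Stack: [2, -7]
BINARY_OP - → 2 - -7 = 9. Stack: [9]
STORE_FAST y → y=9. Stack: []
LOAD_FAST p → push -3. Stack: [-3]
RETURN_VALUE → return -3.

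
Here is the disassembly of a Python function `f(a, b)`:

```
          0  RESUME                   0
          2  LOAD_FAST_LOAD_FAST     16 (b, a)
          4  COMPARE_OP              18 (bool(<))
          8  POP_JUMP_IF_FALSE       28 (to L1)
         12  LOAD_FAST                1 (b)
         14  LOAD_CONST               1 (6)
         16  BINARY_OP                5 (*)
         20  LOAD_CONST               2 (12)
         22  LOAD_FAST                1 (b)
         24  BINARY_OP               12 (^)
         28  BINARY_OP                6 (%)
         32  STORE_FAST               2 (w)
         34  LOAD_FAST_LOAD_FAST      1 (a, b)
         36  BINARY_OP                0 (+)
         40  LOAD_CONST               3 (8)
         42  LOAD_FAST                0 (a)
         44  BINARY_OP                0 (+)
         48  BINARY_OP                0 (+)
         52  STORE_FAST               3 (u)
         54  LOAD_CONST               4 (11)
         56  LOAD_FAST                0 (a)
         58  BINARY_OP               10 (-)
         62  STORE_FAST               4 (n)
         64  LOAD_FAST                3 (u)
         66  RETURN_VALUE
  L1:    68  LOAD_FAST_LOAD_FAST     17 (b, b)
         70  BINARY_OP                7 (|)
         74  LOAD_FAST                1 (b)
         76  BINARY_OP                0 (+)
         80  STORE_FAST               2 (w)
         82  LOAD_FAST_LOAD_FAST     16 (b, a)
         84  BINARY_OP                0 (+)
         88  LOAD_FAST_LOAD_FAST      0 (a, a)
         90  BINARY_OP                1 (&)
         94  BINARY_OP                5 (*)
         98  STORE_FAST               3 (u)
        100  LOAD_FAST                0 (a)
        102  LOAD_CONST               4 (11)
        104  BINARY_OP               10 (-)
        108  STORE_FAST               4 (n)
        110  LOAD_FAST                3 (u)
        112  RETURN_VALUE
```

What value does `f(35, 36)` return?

2485

LOAD_FAST_LOAD_FAST b,a → push 36,35. Stack: [36, 35]
COMPARE_OP bool(<) → 36 vs 35 = False. Stack: [False]
POP_JUMP_IF_FALSE → pop False; jump. Stack: []
LOAD_FAST_LOAD_FAST b,b → push 36,36. Stack: [36, 36]
BINARY_OP | → 36 | 36 = 36. Stack: [36]
LOAD_FAST b → push 36. Stack: [36, 36]
BINARY_OP + → 36 + 36 = 72. Stack: [72]
STORE_FAST w → w=72. Stack: []
LOAD_FAST_LOAD_FAST b,a → push 36,35. Stack: [36, 35]
BINARY_OP + → 36 + 35 = 71. Stack: [71]
LOAD_FAST_LOAD_FAST a,a → push 35,35. Stack: [71, 35, 35]
BINARY_OP & → 35 & 35 = 35. Stack: [71, 35]
BINARY_OP * → 71 * 35 = 2485. Stack: [2485]
STORE_FAST u → u=2485. Stack: []
LOAD_FAST a → push 35. Stack: [35]
LOAD_CONST → push 11. Stack: [35, 11]
BINARY_OP - → 35 - 11 = 24. Stack: [24]
STORE_FAST n → n=24. Stack: []
LOAD_FAST u → push 2485. Stack: [2485]
RETURN_VALUE → return 2485.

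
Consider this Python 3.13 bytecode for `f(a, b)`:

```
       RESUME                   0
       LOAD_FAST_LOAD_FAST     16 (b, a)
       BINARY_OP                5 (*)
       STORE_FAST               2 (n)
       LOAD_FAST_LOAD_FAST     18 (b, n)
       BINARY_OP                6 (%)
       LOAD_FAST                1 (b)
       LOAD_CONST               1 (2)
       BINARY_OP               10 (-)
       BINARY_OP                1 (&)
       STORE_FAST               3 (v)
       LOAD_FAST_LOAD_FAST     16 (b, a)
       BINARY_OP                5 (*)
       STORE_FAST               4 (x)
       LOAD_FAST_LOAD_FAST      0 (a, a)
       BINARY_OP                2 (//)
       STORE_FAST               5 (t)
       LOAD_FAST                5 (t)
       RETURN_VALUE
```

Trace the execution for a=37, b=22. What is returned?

LOAD_FAST_LOAD_FAST b,a → push 22,37. Stack: [22, 37]
BINARY_OP * → 22 * 37 = 814. Stack: [814]
STORE_FAST n → n=814. Stack: []
LOAD_FAST_LOAD_FAST b,n → push 22,814. Stack: [22, 814]
BINARY_OP % → 22 % 814 = 22. Stack: [22]
LOAD_FAST b → push 22. Stack: [22, 22]
LOAD_CONST → push 2. Stack: [22, 22, 2]
BINARY_OP - → 22 - 2 = 20. Stack: [22, 20]
BINARY_OP & → 22 & 20 = 20. Stack: [20]
STORE_FAST v → v=20. Stack: []
LOAD_FAST_LOAD_FAST b,a → push 22,37. Stack: [22, 37]
BINARY_OP * → 22 * 37 = 814. Stack: [814]
STORE_FAST x → x=814. Stack: []
LOAD_FAST_LOAD_FAST a,a → push 37,37. Stack: [37, 37]
BINARY_OP // → 37 // 37 = 1. Stack: [1]
STORE_FAST t → t=1. Stack: []
LOAD_FAST t → push 1. Stack: [1]
RETURN_VALUE → return 1.

1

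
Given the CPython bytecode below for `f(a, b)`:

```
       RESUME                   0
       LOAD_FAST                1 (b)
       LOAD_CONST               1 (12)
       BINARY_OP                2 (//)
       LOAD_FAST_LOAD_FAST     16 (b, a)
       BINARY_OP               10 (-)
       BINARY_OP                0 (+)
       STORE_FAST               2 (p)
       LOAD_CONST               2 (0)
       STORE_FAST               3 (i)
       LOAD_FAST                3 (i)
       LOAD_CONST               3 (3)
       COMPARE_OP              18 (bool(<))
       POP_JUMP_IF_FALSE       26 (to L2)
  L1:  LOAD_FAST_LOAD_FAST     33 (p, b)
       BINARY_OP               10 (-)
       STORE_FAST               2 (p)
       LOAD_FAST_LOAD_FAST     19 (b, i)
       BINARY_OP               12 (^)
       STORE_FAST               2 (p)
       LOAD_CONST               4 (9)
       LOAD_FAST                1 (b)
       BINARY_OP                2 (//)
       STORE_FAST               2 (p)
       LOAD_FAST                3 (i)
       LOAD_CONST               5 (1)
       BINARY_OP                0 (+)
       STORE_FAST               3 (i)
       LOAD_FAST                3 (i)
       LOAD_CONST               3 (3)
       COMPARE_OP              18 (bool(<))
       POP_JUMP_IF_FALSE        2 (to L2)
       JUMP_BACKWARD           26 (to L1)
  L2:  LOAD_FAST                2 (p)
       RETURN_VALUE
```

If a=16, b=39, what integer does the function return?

0

LOAD_FAST b → push 39
LOAD_CONST → push 12
BINARY_OP // → 39 // 12 = 3
LOAD_FAST_LOAD_FAST b,a → push 39,16
BINARY_OP - → 39 - 16 = 23
BINARY_OP + → 3 + 23 = 26
STORE_FAST p → p=26
LOAD_CONST → push 0
STORE_FAST i → i=0
LOAD_FAST i → push 0
LOAD_CONST → push 3
COMPARE_OP bool(<) → 0 vs 3 = True
POP_JUMP_IF_FALSE → pop True; no jump
LOAD_FAST_LOAD_FAST p,b → push 26,39
BINARY_OP - → 26 - 39 = -13
STORE_FAST p → p=-13
LOAD_FAST_LOAD_FAST b,i → push 39,0
BINARY_OP ^ → 39 ^ 0 = 39
STORE_FAST p → p=39
LOAD_CONST → push 9
LOAD_FAST b → push 39
BINARY_OP // → 9 // 39 = 0
STORE_FAST p → p=0
LOAD_FAST i → push 0
LOAD_CONST → push 1
BINARY_OP + → 0 + 1 = 1
STORE_FAST i → i=1
LOAD_FAST i → push 1
LOAD_CONST → push 3
COMPARE_OP bool(<) → 1 vs 3 = True
POP_JUMP_IF_FALSE → pop True; no jump
LOAD_FAST_LOAD_FAST p,b → push 0,39
BINARY_OP - → 0 - 39 = -39
STORE_FAST p → p=-39
LOAD_FAST_LOAD_FAST b,i → push 39,1
BINARY_OP ^ → 39 ^ 1 = 38
STORE_FAST p → p=38
LOAD_CONST → push 9
LOAD_FAST b → push 39
BINARY_OP // → 9 // 39 = 0
STORE_FAST p → p=0
LOAD_FAST i → push 1
LOAD_CONST → push 1
BINARY_OP + → 1 + 1 = 2
STORE_FAST i → i=2
LOAD_FAST i → push 2
LOAD_CONST → push 3
COMPARE_OP bool(<) → 2 vs 3 = True
POP_JUMP_IF_FALSE → pop True; no jump
LOAD_FAST_LOAD_FAST p,b → push 0,39
BINARY_OP - → 0 - 39 = -39
STORE_FAST p → p=-39
LOAD_FAST_LOAD_FAST b,i → push 39,2
BINARY_OP ^ → 39 ^ 2 = 37
STORE_FAST p → p=37
LOAD_CONST → push 9
LOAD_FAST b → push 39
BINARY_OP // → 9 // 39 = 0
STORE_FAST p → p=0
LOAD_FAST i → push 2
LOAD_CONST → push 1
BINARY_OP + → 2 + 1 = 3
STORE_FAST i → i=3
LOAD_FAST i → push 3
LOAD_CONST → push 3
COMPARE_OP bool(<) → 3 vs 3 = False
POP_JUMP_IF_FALSE → pop False; jump
LOAD_FAST p → push 0
RETURN_VALUE → return 0.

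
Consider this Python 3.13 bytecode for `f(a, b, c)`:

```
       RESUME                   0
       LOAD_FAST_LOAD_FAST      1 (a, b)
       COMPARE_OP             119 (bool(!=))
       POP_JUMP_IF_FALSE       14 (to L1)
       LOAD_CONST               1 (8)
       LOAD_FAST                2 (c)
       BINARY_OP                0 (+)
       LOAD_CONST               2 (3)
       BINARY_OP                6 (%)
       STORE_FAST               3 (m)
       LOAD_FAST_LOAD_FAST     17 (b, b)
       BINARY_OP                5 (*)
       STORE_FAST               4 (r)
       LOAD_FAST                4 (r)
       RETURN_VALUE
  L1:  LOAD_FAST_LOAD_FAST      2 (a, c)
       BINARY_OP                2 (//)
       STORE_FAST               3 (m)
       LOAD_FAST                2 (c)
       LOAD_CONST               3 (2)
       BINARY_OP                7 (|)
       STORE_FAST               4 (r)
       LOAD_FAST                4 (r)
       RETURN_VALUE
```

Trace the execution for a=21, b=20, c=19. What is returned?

400

LOAD_FAST_LOAD_FAST a,b → push 21,20. Stack: [21, 20]
COMPARE_OP bool(!=) → 21 vs 20 = True. Stack: [True]
POP_JUMP_IF_FALSE → pop True; no jump. Stack: []
LOAD_CONST → push 8. Stack: [8]
LOAD_FAST c → push 19. Stack: [8, 19]
BINARY_OP + → 8 + 19 = 27. Stack: [27]
LOAD_CONST → push 3. Stack: [27, 3]
BINARY_OP % → 27 % 3 = 0. Stack: [0]
STORE_FAST m → m=0. Stack: []
LOAD_FAST_LOAD_FAST b,b → push 20,20. Stack: [20, 20]
BINARY_OP * → 20 * 20 = 400. Stack: [400]
STORE_FAST r → r=400. Stack: []
LOAD_FAST r → push 400. Stack: [400]
RETURN_VALUE → return 400.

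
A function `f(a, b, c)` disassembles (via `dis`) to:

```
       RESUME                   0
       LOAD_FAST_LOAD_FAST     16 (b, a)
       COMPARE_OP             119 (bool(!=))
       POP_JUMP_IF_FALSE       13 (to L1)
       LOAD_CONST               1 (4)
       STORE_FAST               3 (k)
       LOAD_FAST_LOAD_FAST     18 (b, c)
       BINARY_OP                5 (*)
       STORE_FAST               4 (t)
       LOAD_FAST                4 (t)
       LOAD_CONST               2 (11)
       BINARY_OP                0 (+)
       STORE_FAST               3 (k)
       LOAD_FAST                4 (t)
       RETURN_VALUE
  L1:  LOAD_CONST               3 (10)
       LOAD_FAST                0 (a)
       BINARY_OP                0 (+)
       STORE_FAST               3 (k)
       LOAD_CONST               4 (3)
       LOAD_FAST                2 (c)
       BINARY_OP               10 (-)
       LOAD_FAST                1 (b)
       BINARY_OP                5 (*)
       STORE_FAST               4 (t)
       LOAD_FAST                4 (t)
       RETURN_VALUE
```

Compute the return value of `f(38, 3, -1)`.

-3

LOAD_FAST_LOAD_FAST b,a → push 3,38. Stack: [3, 38]
COMPARE_OP bool(!=) → 3 vs 38 = True. Stack: [True]
POP_JUMP_IF_FALSE → pop True; no jump. Stack: []
LOAD_CONST → push 4. Stack: [4]
STORE_FAST k → k=4. Stack: []
LOAD_FAST_LOAD_FAST b,c → push 3,-1. Stack: [3, -1]
BINARY_OP * → 3 * -1 = -3. Stack: [-3]
STORE_FAST t → t=-3. Stack: []
LOAD_FAST t → push -3. Stack: [-3]
LOAD_CONST → push 11. Stack: [-3, 11]
BINARY_OP + → -3 + 11 = 8. Stack: [8]
STORE_FAST k → k=8. Stack: []
LOAD_FAST t → push -3. Stack: [-3]
RETURN_VALUE → return -3.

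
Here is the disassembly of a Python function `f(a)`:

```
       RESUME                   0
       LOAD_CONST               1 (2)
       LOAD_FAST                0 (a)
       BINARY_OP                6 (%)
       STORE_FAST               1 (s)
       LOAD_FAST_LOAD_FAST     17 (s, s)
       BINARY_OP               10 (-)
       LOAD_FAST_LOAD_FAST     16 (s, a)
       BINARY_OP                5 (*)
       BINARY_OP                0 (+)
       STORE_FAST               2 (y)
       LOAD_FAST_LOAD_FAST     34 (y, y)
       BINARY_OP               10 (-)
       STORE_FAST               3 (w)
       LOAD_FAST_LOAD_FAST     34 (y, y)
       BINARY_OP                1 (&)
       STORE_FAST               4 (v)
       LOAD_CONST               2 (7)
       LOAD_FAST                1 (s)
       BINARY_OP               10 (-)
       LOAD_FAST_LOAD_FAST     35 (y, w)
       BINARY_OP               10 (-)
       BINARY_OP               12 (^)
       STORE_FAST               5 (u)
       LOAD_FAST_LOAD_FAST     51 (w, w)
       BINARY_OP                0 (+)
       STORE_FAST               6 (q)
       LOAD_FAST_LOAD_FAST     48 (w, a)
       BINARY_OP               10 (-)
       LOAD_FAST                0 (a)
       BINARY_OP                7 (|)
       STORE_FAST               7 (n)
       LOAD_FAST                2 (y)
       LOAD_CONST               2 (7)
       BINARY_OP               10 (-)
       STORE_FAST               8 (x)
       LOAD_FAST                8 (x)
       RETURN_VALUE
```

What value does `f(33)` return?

LOAD_CONST → push 2. Stack: [2]
LOAD_FAST a → push 33. Stack: [2, 33]
BINARY_OP % → 2 % 33 = 2. Stack: [2]
STORE_FAST s → s=2. Stack: []
LOAD_FAST_LOAD_FAST s,s → push 2,2. Stack: [2, 2]
BINARY_OP - → 2 - 2 = 0. Stack: [0]
LOAD_FAST_LOAD_FAST s,a → push 2,33. Stack: [0, 2, 33]
BINARY_OP * → 2 * 33 = 66. Stack: [0, 66]
BINARY_OP + → 0 + 66 = 66. Stack: [66]
STORE_FAST y → y=66. Stack: []
LOAD_FAST_LOAD_FAST y,y → push 66,66. Stack: [66, 66]
BINARY_OP - → 66 - 66 = 0. Stack: [0]
STORE_FAST w → w=0. Stack: []
LOAD_FAST_LOAD_FAST y,y → push 66,66. Stack: [66, 66]
BINARY_OP & → 66 & 66 = 66. Stack: [66]
STORE_FAST v → v=66. Stack: []
LOAD_CONST → push 7. Stack: [7]
LOAD_FAST s → push 2. Stack: [7, 2]
BINARY_OP - → 7 - 2 = 5. Stack: [5]
LOAD_FAST_LOAD_FAST y,w → push 66,0. Stack: [5, 66, 0]
BINARY_OP - → 66 - 0 = 66. Stack: [5, 66]
BINARY_OP ^ → 5 ^ 66 = 71. Stack: [71]
STORE_FAST u → u=71. Stack: []
LOAD_FAST_LOAD_FAST w,w → push 0,0. Stack: [0, 0]
BINARY_OP + → 0 + 0 = 0. Stack: [0]
STORE_FAST q → q=0. Stack: []
LOAD_FAST_LOAD_FAST w,a → push 0,33. Stack: [0, 33]
BINARY_OP - → 0 - 33 = -33. Stack: [-33]
LOAD_FAST a → push 33. Stack: [-33, 33]
BINARY_OP | → -33 | 33 = -1. Stack: [-1]
STORE_FAST n → n=-1. Stack: []
LOAD_FAST y → push 66. Stack: [66]
LOAD_CONST → push 7. Stack: [66, 7]
BINARY_OP - → 66 - 7 = 59. Stack: [59]
STORE_FAST x → x=59. Stack: []
LOAD_FAST x → push 59. Stack: [59]
RETURN_VALUE → return 59.

59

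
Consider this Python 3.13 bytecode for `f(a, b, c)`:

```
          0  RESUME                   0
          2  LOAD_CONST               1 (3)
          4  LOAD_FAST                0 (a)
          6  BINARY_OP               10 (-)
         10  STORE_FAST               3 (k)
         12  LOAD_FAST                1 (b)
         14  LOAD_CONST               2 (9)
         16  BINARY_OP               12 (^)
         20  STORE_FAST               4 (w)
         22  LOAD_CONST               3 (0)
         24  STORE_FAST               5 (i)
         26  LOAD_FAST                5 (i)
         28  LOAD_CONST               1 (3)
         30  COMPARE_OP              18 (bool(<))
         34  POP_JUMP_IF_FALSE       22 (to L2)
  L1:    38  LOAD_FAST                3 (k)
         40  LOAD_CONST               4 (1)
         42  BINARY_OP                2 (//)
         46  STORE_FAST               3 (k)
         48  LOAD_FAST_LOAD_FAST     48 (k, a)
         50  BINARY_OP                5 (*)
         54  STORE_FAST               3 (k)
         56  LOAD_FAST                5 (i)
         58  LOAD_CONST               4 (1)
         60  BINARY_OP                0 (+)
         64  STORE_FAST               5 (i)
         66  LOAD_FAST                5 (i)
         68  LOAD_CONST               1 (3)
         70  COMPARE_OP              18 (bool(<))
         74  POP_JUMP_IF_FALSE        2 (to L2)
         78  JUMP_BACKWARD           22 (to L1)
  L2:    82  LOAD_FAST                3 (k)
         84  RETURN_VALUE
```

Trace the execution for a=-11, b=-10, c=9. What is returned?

LOAD_CONST → push 3. Stack: [3]
LOAD_FAST a → push -11. Stack: [3, -11]
BINARY_OP - → 3 - -11 = 14. Stack: [14]
STORE_FAST k → k=14. Stack: []
LOAD_FAST b → push -10. Stack: [-10]
LOAD_CONST → push 9. Stack: [-10, 9]
BINARY_OP ^ → -10 ^ 9 = -1. Stack: [-1]
STORE_FAST w → w=-1. Stack: []
LOAD_CONST → push 0. Stack: [0]
STORE_FAST i → i=0. Stack: []
LOAD_FAST i → push 0. Stack: [0]
LOAD_CONST → push 3. Stack: [0, 3]
COMPARE_OP bool(<) → 0 vs 3 = True. Stack: [True]
POP_JUMP_IF_FALSE → pop True; no jump. Stack: []
LOAD_FAST k → push 14. Stack: [14]
LOAD_CONST → push 1. Stack: [14, 1]
BINARY_OP // → 14 // 1 = 14. Stack: [14]
STORE_FAST k → k=14. Stack: []
LOAD_FAST_LOAD_FAST k,a → push 14,-11. Stack: [14, -11]
BINARY_OP * → 14 * -11 = -154. Stack: [-154]
STORE_FAST k → k=-154. Stack: []
LOAD_FAST i → push 0. Stack: [0]
LOAD_CONST → push 1. Stack: [0, 1]
BINARY_OP + → 0 + 1 = 1. Stack: [1]
STORE_FAST i → i=1. Stack: []
LOAD_FAST i → push 1. Stack: [1]
LOAD_CONST → push 3. Stack: [1, 3]
COMPARE_OP bool(<) → 1 vs 3 = True. Stack: [True]
POP_JUMP_IF_FALSE → pop True; no jump. Stack: []
LOAD_FAST k → push -154. Stack: [-154]
LOAD_CONST → push 1. Stack: [-154, 1]
BINARY_OP // → -154 // 1 = -154. Stack: [-154]
STORE_FAST k → k=-154. Stack: []
LOAD_FAST_LOAD_FAST k,a → push -154,-11. Stack: [-154, -11]
BINARY_OP * → -154 * -11 = 1694. Stack: [1694]
STORE_FAST k → k=1694. Stack: []
LOAD_FAST i → push 1. Stack: [1]
LOAD_CONST → push 1. Stack: [1, 1]
BINARY_OP + → 1 + 1 = 2. Stack: [2]
STORE_FAST i → i=2. Stack: []
LOAD_FAST i → push 2. Stack: [2]
LOAD_CONST → push 3. Stack: [2, 3]
COMPARE_OP bool(<) → 2 vs 3 = True. Stack: [True]
POP_JUMP_IF_FALSE → pop True; no jump. Stack: []
LOAD_FAST k → push 1694. Stack: [1694]
LOAD_CONST → push 1. Stack: [1694, 1]
BINARY_OP // → 1694 // 1 = 1694. Stack: [1694]
STORE_FAST k → k=1694. Stack: []
LOAD_FAST_LOAD_FAST k,a → push 1694,-11. Stack: [1694, -11]
BINARY_OP * → 1694 * -11 = -18634. Stack: [-18634]
STORE_FAST k → k=-18634. Stack: []
LOAD_FAST i → push 2. Stack: [2]
LOAD_CONST → push 1. Stack: [2, 1]
BINARY_OP + → 2 + 1 = 3. Stack: [3]
STORE_FAST i → i=3. Stack: []
LOAD_FAST i → push 3. Stack: [3]
LOAD_CONST → push 3. Stack: [3, 3]
COMPARE_OP bool(<) → 3 vs 3 = False. Stack: [False]
POP_JUMP_IF_FALSE → pop False; jump. Stack: []
LOAD_FAST k → push -18634. Stack: [-18634]
RETURN_VALUE → return -18634.

-18634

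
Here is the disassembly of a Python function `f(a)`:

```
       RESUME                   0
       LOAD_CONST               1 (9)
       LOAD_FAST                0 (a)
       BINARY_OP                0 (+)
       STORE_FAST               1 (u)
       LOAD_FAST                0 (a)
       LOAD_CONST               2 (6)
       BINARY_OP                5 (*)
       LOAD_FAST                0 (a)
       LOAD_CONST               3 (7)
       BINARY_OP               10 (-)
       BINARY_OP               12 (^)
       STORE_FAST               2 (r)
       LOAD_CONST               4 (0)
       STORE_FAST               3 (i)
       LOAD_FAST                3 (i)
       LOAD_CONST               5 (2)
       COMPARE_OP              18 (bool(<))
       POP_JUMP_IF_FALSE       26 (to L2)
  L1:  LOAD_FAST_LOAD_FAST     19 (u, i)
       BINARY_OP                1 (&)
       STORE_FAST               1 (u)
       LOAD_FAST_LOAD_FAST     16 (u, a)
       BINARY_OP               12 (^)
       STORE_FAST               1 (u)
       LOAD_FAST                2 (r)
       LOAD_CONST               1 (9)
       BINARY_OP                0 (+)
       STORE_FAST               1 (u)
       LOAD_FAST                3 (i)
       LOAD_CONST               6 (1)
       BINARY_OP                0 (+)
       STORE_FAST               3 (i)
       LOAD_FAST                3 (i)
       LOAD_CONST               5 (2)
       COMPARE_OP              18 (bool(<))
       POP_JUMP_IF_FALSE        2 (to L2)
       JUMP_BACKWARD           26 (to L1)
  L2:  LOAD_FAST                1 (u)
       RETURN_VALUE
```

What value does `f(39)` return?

LOAD_CONST → push 9. Stack: [9]
LOAD_FAST a → push 39. Stack: [9, 39]
BINARY_OP + → 9 + 39 = 48. Stack: [48]
STORE_FAST u → u=48. Stack: []
LOAD_FAST a → push 39. Stack: [39]
LOAD_CONST → push 6. Stack: [39, 6]
BINARY_OP * → 39 * 6 = 234. Stack: [234]
LOAD_FAST a → push 39. Stack: [234, 39]
LOAD_CONST → push 7. Stack: [234, 39, 7]
BINARY_OP - → 39 - 7 = 32. Stack: [234, 32]
BINARY_OP ^ → 234 ^ 32 = 202. Stack: [202]
STORE_FAST r → r=202. Stack: []
LOAD_CONST → push 0. Stack: [0]
STORE_FAST i → i=0. Stack: []
LOAD_FAST i → push 0. Stack: [0]
LOAD_CONST → push 2. Stack: [0, 2]
COMPARE_OP bool(<) → 0 vs 2 = True. Stack: [True]
POP_JUMP_IF_FALSE → pop True; no jump. Stack: []
LOAD_FAST_LOAD_FAST u,i → push 48,0. Stack: [48, 0]
BINARY_OP & → 48 & 0 = 0. Stack: [0]
STORE_FAST u → u=0. Stack: []
LOAD_FAST_LOAD_FAST u,a → push 0,39. Stack: [0, 39]
BINARY_OP ^ → 0 ^ 39 = 39. Stack: [39]
STORE_FAST u → u=39. Stack: []
LOAD_FAST r → push 202. Stack: [202]
LOAD_CONST → push 9. Stack: [202, 9]
BINARY_OP + → 202 + 9 = 211. Stack: [211]
STORE_FAST u → u=211. Stack: []
LOAD_FAST i → push 0. Stack: [0]
LOAD_CONST → push 1. Stack: [0, 1]
BINARY_OP + → 0 + 1 = 1. Stack: [1]
STORE_FAST i → i=1. Stack: []
LOAD_FAST i → push 1. Stack: [1]
LOAD_CONST → push 2. Stack: [1, 2]
COMPARE_OP bool(<) → 1 vs 2 = True. Stack: [True]
POP_JUMP_IF_FALSE → pop True; no jump. Stack: []
LOAD_FAST_LOAD_FAST u,i → push 211,1. Stack: [211, 1]
BINARY_OP & → 211 & 1 = 1. Stack: [1]
STORE_FAST u → u=1. Stack: []
LOAD_FAST_LOAD_FAST u,a → push 1,39. Stack: [1, 39]
BINARY_OP ^ → 1 ^ 39 = 38. Stack: [38]
STORE_FAST u → u=38. Stack: []
LOAD_FAST r → push 202. Stack: [202]
LOAD_CONST → push 9. Stack: [202, 9]
BINARY_OP + → 202 + 9 = 211. Stack: [211]
STORE_FAST u → u=211. Stack: []
LOAD_FAST i → push 1. Stack: [1]
LOAD_CONST → push 1. Stack: [1, 1]
BINARY_OP + → 1 + 1 = 2. Stack: [2]
STORE_FAST i → i=2. Stack: []
LOAD_FAST i → push 2. Stack: [2]
LOAD_CONST → push 2. Stack: [2, 2]
COMPARE_OP bool(<) → 2 vs 2 = False. Stack: [False]
POP_JUMP_IF_FALSE → pop False; jump. Stack: []
LOAD_FAST u → push 211. Stack: [211]
RETURN_VALUE → return 211.

211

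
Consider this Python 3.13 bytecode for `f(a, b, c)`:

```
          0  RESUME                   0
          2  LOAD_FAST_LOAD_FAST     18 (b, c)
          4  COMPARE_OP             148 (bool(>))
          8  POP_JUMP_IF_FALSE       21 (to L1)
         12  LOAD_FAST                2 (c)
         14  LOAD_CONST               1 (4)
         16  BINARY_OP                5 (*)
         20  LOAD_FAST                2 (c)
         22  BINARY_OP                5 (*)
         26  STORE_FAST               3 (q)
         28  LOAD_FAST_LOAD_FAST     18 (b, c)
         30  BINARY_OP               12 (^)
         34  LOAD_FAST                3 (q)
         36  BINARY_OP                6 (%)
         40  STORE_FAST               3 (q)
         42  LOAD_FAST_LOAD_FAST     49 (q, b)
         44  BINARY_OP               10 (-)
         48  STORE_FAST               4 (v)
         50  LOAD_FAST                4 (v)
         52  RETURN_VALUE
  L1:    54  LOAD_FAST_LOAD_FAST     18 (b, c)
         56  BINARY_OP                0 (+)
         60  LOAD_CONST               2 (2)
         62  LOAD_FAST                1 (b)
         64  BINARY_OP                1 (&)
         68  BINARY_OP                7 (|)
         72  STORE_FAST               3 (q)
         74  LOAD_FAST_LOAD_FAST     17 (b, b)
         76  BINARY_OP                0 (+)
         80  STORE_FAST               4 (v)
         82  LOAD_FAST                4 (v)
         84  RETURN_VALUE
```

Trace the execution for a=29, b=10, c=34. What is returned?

20

LOAD_FAST_LOAD_FAST b,c → push 10,34. Stack: [10, 34]
COMPARE_OP bool(>) → 10 vs 34 = False. Stack: [False]
POP_JUMP_IF_FALSE → pop False; jump. Stack: []
LOAD_FAST_LOAD_FAST b,c → push 10,34. Stack: [10, 34]
BINARY_OP + → 10 + 34 = 44. Stack: [44]
LOAD_CONST → push 2. Stack: [44, 2]
LOAD_FAST b → push 10. Stack: [44, 2, 10]
BINARY_OP & → 2 & 10 = 2. Stack: [44, 2]
BINARY_OP | → 44 | 2 = 46. Stack: [46]
STORE_FAST q → q=46. Stack: []
LOAD_FAST_LOAD_FAST b,b → push 10,10. Stack: [10, 10]
BINARY_OP + → 10 + 10 = 20. Stack: [20]
STORE_FAST v → v=20. Stack: []
LOAD_FAST v → push 20. Stack: [20]
RETURN_VALUE → return 20.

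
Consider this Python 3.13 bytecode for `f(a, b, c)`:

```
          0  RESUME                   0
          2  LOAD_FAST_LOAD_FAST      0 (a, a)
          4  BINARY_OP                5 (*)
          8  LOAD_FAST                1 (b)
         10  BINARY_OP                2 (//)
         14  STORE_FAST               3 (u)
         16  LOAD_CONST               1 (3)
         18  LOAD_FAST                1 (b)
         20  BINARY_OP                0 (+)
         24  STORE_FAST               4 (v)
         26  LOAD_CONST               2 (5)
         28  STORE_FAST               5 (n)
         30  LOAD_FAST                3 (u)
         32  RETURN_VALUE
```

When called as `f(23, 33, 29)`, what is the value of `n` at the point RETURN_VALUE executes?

5

LOAD_FAST_LOAD_FAST a,a → push 23,23. Stack: [23, 23]
BINARY_OP * → 23 * 23 = 529. Stack: [529]
LOAD_FAST b → push 33. Stack: [529, 33]
BINARY_OP // → 529 // 33 = 16. Stack: [16]
STORE_FAST u → u=16. Stack: []
LOAD_CONST → push 3. Stack: [3]
LOAD_FAST b → push 33. Stack: [3, 33]
BINARY_OP + → 3 + 33 = 36. Stack: [36]
STORE_FAST v → v=36. Stack: []
LOAD_CONST → push 5. Stack: [5]
STORE_FAST n → n=5. Stack: []
LOAD_FAST u → push 16. Stack: [16]
RETURN_VALUE → return 16.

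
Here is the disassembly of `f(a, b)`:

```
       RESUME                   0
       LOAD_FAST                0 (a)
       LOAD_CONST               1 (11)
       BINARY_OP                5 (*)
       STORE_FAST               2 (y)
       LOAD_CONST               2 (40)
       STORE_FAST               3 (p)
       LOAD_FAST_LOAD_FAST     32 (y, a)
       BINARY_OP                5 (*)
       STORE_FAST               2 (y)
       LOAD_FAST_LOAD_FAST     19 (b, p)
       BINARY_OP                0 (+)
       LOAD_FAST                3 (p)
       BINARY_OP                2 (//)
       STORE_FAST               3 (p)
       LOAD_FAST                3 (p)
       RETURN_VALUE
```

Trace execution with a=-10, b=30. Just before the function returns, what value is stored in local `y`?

1100

LOAD_FAST a → push -10. Stack: [-10]
LOAD_CONST → push 11. Stack: [-10, 11]
BINARY_OP * → -10 * 11 = -110. Stack: [-110]
STORE_FAST y → y=-110. Stack: []
LOAD_CONST → push 40. Stack: [40]
STORE_FAST p → p=40. Stack: []
LOAD_FAST_LOAD_FAST y,a → push -110,-10. Stack: [-110, -10]
BINARY_OP * → -110 * -10 = 1100. Stack: [1100]
STORE_FAST y → y=1100. Stack: []
LOAD_FAST_LOAD_FAST b,p → push 30,40. Stack: [30, 40]
BINARY_OP + → 30 + 40 = 70. Stack: [70]
LOAD_FAST p → push 40. Stack: [70, 40]
BINARY_OP // → 70 // 40 = 1. Stack: [1]
STORE_FAST p → p=1. Stack: []
LOAD_FAST p → push 1. Stack: [1]
RETURN_VALUE → return 1.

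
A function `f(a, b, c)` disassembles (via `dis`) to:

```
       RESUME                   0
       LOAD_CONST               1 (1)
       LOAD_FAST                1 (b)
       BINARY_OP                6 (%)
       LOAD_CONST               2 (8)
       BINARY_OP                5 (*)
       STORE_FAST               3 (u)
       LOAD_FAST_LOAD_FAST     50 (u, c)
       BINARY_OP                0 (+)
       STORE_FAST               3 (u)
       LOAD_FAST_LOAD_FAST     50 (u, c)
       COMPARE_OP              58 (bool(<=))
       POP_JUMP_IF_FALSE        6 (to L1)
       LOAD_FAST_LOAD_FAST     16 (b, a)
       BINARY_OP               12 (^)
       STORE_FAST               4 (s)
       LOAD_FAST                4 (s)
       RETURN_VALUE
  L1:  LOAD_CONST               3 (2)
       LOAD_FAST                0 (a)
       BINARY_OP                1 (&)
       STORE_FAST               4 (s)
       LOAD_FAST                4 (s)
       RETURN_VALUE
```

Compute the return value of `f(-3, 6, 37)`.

LOAD_CONST → push 1. Stack: [1]
LOAD_FAST b → push 6. Stack: [1, 6]
BINARY_OP % → 1 % 6 = 1. Stack: [1]
LOAD_CONST → push 8. Stack: [1, 8]
BINARY_OP * → 1 * 8 = 8. Stack: [8]
STORE_FAST u → u=8. Stack: []
LOAD_FAST_LOAD_FAST u,c → push 8,37. Stack: [8, 37]
BINARY_OP + → 8 + 37 = 45. Stack: [45]
STORE_FAST u → u=45. Stack: []
LOAD_FAST_LOAD_FAST u,c → push 45,37. Stack: [45, 37]
COMPARE_OP bool(<=) → 45 vs 37 = False. Stack: [False]
POP_JUMP_IF_FALSE → pop False; jump. Stack: []
LOAD_CONST → push 2. Stack: [2]
LOAD_FAST a → push -3. Stack: [2, -3]
BINARY_OP & → 2 & -3 = 0. Stack: [0]
STORE_FAST s → s=0. Stack: []
LOAD_FAST s → push 0. Stack: [0]
RETURN_VALUE → return 0.

0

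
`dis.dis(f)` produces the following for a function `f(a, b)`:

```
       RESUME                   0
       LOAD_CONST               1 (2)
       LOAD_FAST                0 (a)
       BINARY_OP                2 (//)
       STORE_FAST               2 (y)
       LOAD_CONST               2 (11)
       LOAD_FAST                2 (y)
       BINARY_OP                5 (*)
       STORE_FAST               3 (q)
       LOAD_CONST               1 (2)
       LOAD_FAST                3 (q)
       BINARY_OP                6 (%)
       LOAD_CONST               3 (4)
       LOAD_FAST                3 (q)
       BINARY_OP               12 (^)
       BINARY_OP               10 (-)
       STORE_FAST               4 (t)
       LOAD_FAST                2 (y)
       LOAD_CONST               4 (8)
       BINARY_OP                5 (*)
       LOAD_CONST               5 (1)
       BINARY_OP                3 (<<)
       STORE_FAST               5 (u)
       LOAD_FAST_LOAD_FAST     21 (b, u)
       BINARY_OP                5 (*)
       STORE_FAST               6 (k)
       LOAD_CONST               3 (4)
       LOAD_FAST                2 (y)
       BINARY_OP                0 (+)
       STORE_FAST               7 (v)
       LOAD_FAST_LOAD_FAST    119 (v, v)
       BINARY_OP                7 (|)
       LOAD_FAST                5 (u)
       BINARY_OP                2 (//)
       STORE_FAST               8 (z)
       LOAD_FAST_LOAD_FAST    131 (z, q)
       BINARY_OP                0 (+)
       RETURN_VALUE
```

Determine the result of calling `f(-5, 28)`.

LOAD_CONST → push 2. Stack: [2]
LOAD_FAST a → push -5. Stack: [2, -5]
BINARY_OP // → 2 // -5 = -1. Stack: [-1]
STORE_FAST y → y=-1. Stack: []
LOAD_CONST → push 11. Stack: [11]
LOAD_FAST y → push -1. Stack: [11, -1]
BINARY_OP * → 11 * -1 = -11. Stack: [-11]
STORE_FAST q → q=-11. Stack: []
LOAD_CONST → push 2. Stack: [2]
LOAD_FAST q → push -11. Stack: [2, -11]
BINARY_OP % → 2 % -11 = -9. Stack: [-9]
LOAD_CONST → push 4. Stack: [-9, 4]
LOAD_FAST q → push -11. Stack: [-9, 4, -11]
BINARY_OP ^ → 4 ^ -11 = -15. Stack: [-9, -15]
BINARY_OP - → -9 - -15 = 6. Stack: [6]
STORE_FAST t → t=6. Stack: []
LOAD_FAST y → push -1. Stack: [-1]
LOAD_CONST → push 8. Stack: [-1, 8]
BINARY_OP * → -1 * 8 = -8. Stack: [-8]
LOAD_CONST → push 1. Stack: [-8, 1]
BINARY_OP << → -8 << 1 = -16. Stack: [-16]
STORE_FAST u → u=-16. Stack: []
LOAD_FAST_LOAD_FAST b,u → push 28,-16. Stack: [28, -16]
BINARY_OP * → 28 * -16 = -448. Stack: [-448]
STORE_FAST k → k=-448. Stack: []
LOAD_CONST → push 4. Stack: [4]
LOAD_FAST y → push -1. Stack: [4, -1]
BINARY_OP + → 4 + -1 = 3. Stack: [3]
STORE_FAST v → v=3. Stack: []
LOAD_FAST_LOAD_FAST v,v → push 3,3. Stack: [3, 3]
BINARY_OP | → 3 | 3 = 3. Stack: [3]
LOAD_FAST u → push -16. Stack: [3, -16]
BINARY_OP // → 3 // -16 = -1. Stack: [-1]
STORE_FAST z → z=-1. Stack: []
LOAD_FAST_LOAD_FAST z,q → push -1,-11. Stack: [-1, -11]
BINARY_OP + → -1 + -11 = -12. Stack: [-12]
RETURN_VALUE → return -12.

-12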